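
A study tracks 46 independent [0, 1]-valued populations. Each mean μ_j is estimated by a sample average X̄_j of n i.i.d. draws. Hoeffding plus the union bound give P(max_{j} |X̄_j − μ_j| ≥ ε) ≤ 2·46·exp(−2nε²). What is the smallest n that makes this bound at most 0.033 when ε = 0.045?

Need 2·46·exp(−2nε²) ≤ 0.033, i.e. exp(−2nε²) ≤ 0.033/92.
So 2nε² ≥ ln(92/0.033) = 7.933036.
Hence n ≥ 7.933036/(2·0.045²) = 1958.774.
The smallest integer n is 1959.

1959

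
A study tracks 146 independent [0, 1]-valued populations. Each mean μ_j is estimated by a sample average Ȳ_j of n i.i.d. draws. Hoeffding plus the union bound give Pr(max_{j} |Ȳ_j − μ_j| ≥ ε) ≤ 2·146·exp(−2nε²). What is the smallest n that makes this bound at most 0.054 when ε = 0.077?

Need 2·146·exp(−2nε²) ≤ 0.054, i.e. exp(−2nε²) ≤ 0.054/292.
So 2nε² ≥ ln(292/0.054) = 8.595525.
Hence n ≥ 8.595525/(2·0.077²) = 724.871.
The smallest integer n is 725.

725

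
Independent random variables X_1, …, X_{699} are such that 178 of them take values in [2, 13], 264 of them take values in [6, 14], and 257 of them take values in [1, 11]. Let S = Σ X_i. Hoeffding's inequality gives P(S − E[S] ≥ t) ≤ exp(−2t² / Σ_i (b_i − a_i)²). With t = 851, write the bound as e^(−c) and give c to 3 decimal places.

22.584

Σ(b_i − a_i)² = 178·11² + 264·8² + 257·10² = 64134.
c = 2t² / 64134 = 2·851² / 64134 = 22.5840.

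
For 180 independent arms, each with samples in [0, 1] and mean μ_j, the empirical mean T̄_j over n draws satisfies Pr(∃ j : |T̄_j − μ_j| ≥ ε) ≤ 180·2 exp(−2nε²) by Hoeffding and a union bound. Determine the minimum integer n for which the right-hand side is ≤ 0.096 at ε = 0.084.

584

Need 2·180·exp(−2nε²) ≤ 0.096, i.e. exp(−2nε²) ≤ 0.096/360.
So 2nε² ≥ ln(360/0.096) = 8.229511.
Hence n ≥ 8.229511/(2·0.084²) = 583.157.
The smallest integer n is 584.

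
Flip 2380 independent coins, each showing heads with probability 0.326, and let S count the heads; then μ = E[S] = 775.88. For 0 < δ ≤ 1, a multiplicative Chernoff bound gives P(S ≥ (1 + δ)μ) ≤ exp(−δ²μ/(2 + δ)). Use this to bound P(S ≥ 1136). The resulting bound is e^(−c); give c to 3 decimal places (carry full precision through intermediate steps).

67.832

Write 1136 = (1 + δ)μ, so δ = 1136/775.88 − 1 = 0.4641439…
Then the exponent is δ²μ/(2 + δ) = (1136 − μ)² / (μ·(2 + δ)) = 67.831880.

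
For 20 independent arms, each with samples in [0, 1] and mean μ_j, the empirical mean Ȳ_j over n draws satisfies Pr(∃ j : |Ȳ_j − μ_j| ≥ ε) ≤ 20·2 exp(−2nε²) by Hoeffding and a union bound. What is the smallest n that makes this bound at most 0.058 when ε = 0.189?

Need 2·20·exp(−2nε²) ≤ 0.058, i.e. exp(−2nε²) ≤ 0.058/40.
So 2nε² ≥ ln(40/0.058) = 6.536192.
Hence n ≥ 6.536192/(2·0.189²) = 91.489.
The smallest integer n is 92.

92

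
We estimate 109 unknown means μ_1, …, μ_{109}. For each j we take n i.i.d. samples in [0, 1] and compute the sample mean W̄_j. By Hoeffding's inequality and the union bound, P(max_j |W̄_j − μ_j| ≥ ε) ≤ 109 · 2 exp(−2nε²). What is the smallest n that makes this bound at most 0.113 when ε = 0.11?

Need 2·109·exp(−2nε²) ≤ 0.113, i.e. exp(−2nε²) ≤ 0.113/218.
So 2nε² ≥ ln(218/0.113) = 7.564863.
Hence n ≥ 7.564863/(2·0.11²) = 312.598.
The smallest integer n is 313.

313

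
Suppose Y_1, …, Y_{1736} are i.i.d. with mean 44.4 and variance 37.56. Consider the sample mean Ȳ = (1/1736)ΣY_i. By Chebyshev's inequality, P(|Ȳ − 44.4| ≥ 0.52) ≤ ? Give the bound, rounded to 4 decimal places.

0.0800

Var(Ȳ) = Var(Y_i)/n = 37.56/1736 = 0.021636.
Chebyshev: P(|Ȳ − 44.4| ≥ 0.52) ≤ Var(Ȳ)/(0.52)² = 37.56/(1736·0.52²) = 0.0800.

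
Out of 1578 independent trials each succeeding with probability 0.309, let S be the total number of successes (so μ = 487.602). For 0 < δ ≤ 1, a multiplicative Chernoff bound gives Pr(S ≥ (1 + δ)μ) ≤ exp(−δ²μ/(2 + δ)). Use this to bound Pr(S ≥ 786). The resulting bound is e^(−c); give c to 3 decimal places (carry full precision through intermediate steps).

Write 786 = (1 + δ)μ, so δ = 786/487.602 − 1 = 0.6119704…
Then the exponent is δ²μ/(2 + δ) = (786 − μ)² / (μ·(2 + δ)) = 69.913023.

69.913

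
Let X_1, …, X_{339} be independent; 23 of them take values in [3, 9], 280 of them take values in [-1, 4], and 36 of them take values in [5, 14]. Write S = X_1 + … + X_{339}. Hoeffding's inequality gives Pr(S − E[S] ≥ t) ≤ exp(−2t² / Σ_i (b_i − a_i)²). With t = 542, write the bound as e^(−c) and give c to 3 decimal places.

54.684

Σ(b_i − a_i)² = 23·6² + 280·5² + 36·9² = 10744.
c = 2t² / 10744 = 2·542² / 10744 = 54.6843.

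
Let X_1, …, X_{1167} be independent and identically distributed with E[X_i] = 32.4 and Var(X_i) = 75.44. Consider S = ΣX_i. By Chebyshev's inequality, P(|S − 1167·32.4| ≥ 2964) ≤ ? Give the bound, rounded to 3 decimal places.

0.010

Var(S) = n·Var(X_i) = 1167·75.44 = 88038.48.
Chebyshev: P(|S − 1167·32.4| ≥ 2964) ≤ Var(S)/2964² = 88038.48/8785296 = 0.0100.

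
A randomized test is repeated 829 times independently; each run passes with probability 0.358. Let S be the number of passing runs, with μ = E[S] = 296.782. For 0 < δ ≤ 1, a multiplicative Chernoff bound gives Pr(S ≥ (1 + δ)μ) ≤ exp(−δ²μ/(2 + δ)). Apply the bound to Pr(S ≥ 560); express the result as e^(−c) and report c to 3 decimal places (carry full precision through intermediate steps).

80.865

Write 560 = (1 + δ)μ, so δ = 560/296.782 − 1 = 0.8869069…
Then the exponent is δ²μ/(2 + δ) = (560 − μ)² / (μ·(2 + δ)) = 80.865046.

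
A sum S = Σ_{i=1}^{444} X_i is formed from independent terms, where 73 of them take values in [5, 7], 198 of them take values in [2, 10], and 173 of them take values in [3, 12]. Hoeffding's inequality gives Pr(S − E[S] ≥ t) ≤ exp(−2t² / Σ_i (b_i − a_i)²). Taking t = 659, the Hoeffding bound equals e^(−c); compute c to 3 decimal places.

32.196

Σ(b_i − a_i)² = 73·2² + 198·8² + 173·9² = 26977.
c = 2t² / 26977 = 2·659² / 26977 = 32.1964.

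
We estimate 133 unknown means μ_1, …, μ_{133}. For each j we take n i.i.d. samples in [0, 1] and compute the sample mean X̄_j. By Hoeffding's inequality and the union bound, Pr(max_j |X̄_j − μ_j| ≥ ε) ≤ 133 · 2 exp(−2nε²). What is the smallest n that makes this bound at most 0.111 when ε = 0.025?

6226

Need 2·133·exp(−2nε²) ≤ 0.111, i.e. exp(−2nε²) ≤ 0.111/266.
So 2nε² ≥ ln(266/0.111) = 7.781721.
Hence n ≥ 7.781721/(2·0.025²) = 6225.377.
The smallest integer n is 6226.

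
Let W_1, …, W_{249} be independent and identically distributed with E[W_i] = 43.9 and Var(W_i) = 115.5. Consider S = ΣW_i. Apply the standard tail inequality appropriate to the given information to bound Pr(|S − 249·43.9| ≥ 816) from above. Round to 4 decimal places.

With mean and variance of each term known, Chebyshev's inequality bounds the deviation of the sum (or sample mean).
Var(S) = n·Var(W_i) = 249·115.5 = 28759.5.
Chebyshev: Pr(|S − 249·43.9| ≥ 816) ≤ Var(S)/816² = 28759.5/665856 = 0.0432.

0.0432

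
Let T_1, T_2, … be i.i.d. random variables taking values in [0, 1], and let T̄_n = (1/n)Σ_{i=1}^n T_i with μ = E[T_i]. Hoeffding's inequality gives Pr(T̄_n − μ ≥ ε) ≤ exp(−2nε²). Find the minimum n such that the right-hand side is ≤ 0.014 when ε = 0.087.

Require exp(−2nε²) ≤ 0.014, i.e. 2nε² ≥ ln(1/0.014) = 4.268698.
So n ≥ 4.268698 / (2·0.087²) = 281.986.
The smallest integer n is 282.

282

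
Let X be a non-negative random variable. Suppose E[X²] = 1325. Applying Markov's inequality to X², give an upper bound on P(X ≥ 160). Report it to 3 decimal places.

Since X ≥ 0, the event {X ≥ 160} is the same as {X² ≥ 25600}.
Markov's inequality applied to X² gives P(X² ≥ 25600) ≤ E[X²]/25600 = 1325/25600 = 0.0518.

0.052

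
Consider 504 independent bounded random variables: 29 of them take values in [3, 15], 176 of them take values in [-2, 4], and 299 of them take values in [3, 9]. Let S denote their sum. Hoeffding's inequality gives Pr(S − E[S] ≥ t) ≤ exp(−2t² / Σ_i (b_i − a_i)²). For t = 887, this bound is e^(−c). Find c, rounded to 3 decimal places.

Σ(b_i − a_i)² = 29·12² + 176·6² + 299·6² = 21276.
c = 2t² / 21276 = 2·887² / 21276 = 73.9584.

73.958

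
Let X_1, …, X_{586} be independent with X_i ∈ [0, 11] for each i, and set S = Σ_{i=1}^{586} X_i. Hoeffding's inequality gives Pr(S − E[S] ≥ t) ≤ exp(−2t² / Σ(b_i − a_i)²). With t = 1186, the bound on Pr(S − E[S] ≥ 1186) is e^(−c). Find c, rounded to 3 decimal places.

Σ(b_i − a_i)² = 586·(11)² = 70906.
c = 2t²/70906 = 2·1186²/70906 = 39.6749.

39.675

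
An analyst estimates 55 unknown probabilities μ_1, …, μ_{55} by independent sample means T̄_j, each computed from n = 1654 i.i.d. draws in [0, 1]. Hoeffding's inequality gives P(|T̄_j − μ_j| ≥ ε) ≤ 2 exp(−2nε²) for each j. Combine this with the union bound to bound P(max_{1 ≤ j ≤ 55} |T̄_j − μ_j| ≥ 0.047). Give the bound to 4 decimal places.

0.0738

Per-experiment Hoeffding bound: 2·exp(−2·1654·0.047²) = 2·exp(−7.30737) = 0.0013412.
Union bound over 55 events: 55·0.0013412 = 0.07376.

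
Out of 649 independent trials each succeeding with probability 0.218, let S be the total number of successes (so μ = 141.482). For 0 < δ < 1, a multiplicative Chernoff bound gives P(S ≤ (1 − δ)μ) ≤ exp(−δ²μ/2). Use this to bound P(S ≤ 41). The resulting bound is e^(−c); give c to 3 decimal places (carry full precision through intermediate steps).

35.682

Write 41 = (1 − δ)μ, so δ = 1 − 41/141.482 = 0.7102105…
Then the exponent is δ²μ/2 = (μ − 41)²/(2μ) = 35.681685.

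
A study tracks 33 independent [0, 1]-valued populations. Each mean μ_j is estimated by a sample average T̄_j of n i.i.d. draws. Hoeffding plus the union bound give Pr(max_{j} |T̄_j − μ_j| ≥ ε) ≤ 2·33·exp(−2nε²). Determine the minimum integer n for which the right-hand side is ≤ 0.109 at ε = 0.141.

162

Need 2·33·exp(−2nε²) ≤ 0.109, i.e. exp(−2nε²) ≤ 0.109/66.
So 2nε² ≥ ln(66/0.109) = 6.406062.
Hence n ≥ 6.406062/(2·0.141²) = 161.110.
The smallest integer n is 162.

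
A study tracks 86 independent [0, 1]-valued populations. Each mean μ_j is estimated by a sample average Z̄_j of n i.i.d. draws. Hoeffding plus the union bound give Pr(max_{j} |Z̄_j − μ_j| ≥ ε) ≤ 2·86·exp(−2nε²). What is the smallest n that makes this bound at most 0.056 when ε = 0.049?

Need 2·86·exp(−2nε²) ≤ 0.056, i.e. exp(−2nε²) ≤ 0.056/172.
So 2nε² ≥ ln(172/0.056) = 8.029898.
Hence n ≥ 8.029898/(2·0.049²) = 1672.199.
The smallest integer n is 1673.

1673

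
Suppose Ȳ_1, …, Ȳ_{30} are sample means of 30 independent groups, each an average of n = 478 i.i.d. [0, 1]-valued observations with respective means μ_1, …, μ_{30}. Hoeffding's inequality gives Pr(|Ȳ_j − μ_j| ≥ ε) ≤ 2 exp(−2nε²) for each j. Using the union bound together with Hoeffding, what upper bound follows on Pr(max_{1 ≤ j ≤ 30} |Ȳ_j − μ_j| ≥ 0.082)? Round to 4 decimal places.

0.0969

Per-experiment Hoeffding bound: 2·exp(−2·478·0.082²) = 2·exp(−6.42814) = 0.0032309.
Union bound over 30 events: 30·0.0032309 = 0.09693.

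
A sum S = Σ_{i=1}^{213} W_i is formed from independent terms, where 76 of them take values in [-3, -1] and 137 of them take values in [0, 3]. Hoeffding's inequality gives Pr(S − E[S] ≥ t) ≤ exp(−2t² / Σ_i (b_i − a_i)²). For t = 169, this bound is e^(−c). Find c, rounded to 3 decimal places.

Σ(b_i − a_i)² = 76·2² + 137·3² = 1537.
c = 2t² / 1537 = 2·169² / 1537 = 37.1646.

37.165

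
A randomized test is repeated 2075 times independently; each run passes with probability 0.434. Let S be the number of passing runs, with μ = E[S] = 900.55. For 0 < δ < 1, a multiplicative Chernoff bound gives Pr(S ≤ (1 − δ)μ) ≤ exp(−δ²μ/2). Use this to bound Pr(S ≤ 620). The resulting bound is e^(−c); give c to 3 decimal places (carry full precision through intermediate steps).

Write 620 = (1 − δ)μ, so δ = 1 − 620/900.55 = 0.3115318…
Then the exponent is δ²μ/2 = (μ − 620)²/(2μ) = 43.700129.

43.700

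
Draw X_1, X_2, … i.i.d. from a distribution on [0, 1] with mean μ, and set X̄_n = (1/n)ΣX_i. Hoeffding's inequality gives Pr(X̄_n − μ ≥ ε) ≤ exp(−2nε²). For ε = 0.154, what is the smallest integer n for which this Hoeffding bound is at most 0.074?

55

Require exp(−2nε²) ≤ 0.074, i.e. 2nε² ≥ ln(1/0.074) = 2.603690.
So n ≥ 2.603690 / (2·0.154²) = 54.893.
The smallest integer n is 55.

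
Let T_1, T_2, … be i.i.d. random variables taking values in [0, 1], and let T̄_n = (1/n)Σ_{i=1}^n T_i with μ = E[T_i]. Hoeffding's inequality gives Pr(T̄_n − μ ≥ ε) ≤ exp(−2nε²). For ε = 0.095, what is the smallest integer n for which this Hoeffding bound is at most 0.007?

Require exp(−2nε²) ≤ 0.007, i.e. 2nε² ≥ ln(1/0.007) = 4.961845.
So n ≥ 4.961845 / (2·0.095²) = 274.894.
The smallest integer n is 275.

275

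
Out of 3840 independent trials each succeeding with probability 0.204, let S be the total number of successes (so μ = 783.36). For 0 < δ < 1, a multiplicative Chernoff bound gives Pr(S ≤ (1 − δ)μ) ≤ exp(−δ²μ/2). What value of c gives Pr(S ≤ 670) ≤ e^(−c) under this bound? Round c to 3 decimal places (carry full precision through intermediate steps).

8.202

Write 670 = (1 − δ)μ, so δ = 1 − 670/783.36 = 0.14471…
Then the exponent is δ²μ/2 = (μ − 670)²/(2μ) = 8.202161.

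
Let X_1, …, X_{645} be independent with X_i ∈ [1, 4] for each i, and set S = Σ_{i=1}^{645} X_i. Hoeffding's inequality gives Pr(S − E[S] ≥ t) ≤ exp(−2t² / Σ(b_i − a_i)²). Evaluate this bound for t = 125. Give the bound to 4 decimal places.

0.0046

Σ(b_i − a_i)² = 645·(3)² = 5805.
Exponent = 2·125²/5805 = 5.3833.
Bound = exp(−5.3833) = 0.00459.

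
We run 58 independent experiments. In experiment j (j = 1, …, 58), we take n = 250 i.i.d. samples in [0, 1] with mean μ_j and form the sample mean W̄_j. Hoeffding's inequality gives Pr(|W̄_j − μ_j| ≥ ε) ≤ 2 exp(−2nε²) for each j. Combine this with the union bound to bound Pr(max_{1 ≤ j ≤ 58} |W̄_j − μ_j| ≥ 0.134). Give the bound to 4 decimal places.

0.0146

Per-experiment Hoeffding bound: 2·exp(−2·250·0.134²) = 2·exp(−8.97800) = 0.00025231.
Union bound over 58 events: 58·0.00025231 = 0.01463.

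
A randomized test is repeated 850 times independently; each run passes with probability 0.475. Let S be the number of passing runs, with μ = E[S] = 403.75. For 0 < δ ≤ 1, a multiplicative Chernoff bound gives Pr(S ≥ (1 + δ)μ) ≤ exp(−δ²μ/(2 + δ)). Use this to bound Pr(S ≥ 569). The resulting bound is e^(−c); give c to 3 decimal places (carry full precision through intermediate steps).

28.073

Write 569 = (1 + δ)μ, so δ = 569/403.75 − 1 = 0.4092879…
Then the exponent is δ²μ/(2 + δ) = (569 − μ)² / (μ·(2 + δ)) = 28.072539.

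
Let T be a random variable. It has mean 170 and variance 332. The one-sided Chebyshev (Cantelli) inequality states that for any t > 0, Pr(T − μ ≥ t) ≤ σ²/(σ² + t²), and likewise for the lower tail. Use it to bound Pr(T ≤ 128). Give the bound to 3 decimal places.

0.158

Here σ² = 332 and t = 42, so σ² + t² = 2096.
Cantelli's bound: 332/2096 = 0.1584.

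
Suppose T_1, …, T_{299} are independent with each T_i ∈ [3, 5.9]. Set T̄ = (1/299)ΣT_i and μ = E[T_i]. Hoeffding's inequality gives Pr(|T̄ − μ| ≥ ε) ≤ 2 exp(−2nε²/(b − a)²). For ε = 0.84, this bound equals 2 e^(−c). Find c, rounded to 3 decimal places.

c = 2nε²/(b − a)² = 2·299·0.84² / 2.9² = 50.1723.

50.172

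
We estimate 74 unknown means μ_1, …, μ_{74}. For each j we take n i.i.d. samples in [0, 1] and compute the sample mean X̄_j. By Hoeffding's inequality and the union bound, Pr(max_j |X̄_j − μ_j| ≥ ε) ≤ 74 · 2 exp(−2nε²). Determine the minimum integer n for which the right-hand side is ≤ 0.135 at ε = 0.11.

290

Need 2·74·exp(−2nε²) ≤ 0.135, i.e. exp(−2nε²) ≤ 0.135/148.
So 2nε² ≥ ln(148/0.135) = 6.999693.
Hence n ≥ 6.999693/(2·0.11²) = 289.244.
The smallest integer n is 290.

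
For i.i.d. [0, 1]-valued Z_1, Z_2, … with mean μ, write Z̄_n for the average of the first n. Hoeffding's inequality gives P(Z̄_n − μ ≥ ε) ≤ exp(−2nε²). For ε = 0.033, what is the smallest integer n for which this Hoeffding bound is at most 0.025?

1694

Require exp(−2nε²) ≤ 0.025, i.e. 2nε² ≥ ln(1/0.025) = 3.688879.
So n ≥ 3.688879 / (2·0.033²) = 1693.700.
The smallest integer n is 1694.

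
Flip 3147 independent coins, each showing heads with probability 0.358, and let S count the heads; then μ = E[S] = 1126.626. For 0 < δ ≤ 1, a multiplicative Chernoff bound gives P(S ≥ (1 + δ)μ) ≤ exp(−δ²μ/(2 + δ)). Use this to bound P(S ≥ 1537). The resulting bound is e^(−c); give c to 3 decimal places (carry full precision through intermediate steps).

63.225

Write 1537 = (1 + δ)μ, so δ = 1537/1126.626 − 1 = 0.3642504…
Then the exponent is δ²μ/(2 + δ) = (1537 − μ)² / (μ·(2 + δ)) = 63.224649.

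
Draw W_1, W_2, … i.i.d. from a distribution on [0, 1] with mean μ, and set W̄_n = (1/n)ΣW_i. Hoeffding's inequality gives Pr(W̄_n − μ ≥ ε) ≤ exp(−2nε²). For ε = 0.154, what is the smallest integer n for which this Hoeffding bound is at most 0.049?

64

Require exp(−2nε²) ≤ 0.049, i.e. 2nε² ≥ ln(1/0.049) = 3.015935.
So n ≥ 3.015935 / (2·0.154²) = 63.584.
The smallest integer n is 64.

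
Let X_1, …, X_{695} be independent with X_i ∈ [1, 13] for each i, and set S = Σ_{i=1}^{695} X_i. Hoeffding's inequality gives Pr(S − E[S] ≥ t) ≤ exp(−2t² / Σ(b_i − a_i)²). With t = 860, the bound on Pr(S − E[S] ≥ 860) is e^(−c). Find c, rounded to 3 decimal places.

Σ(b_i − a_i)² = 695·(12)² = 100080.
c = 2t²/100080 = 2·860²/100080 = 14.7802.

14.780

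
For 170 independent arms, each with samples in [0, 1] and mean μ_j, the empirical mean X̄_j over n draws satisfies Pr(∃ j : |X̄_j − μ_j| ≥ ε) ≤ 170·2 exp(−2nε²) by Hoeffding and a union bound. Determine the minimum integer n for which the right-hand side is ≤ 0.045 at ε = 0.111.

363

Need 2·170·exp(−2nε²) ≤ 0.045, i.e. exp(−2nε²) ≤ 0.045/340.
So 2nε² ≥ ln(340/0.045) = 8.930038.
Hence n ≥ 8.930038/(2·0.111²) = 362.391.
The smallest integer n is 363.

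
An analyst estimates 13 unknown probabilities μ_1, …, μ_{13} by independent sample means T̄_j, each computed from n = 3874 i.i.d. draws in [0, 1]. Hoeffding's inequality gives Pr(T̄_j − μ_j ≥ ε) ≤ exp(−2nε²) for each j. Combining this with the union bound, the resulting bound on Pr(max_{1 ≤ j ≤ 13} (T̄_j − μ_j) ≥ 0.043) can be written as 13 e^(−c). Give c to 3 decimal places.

14.326

Union bound over the 13 events: Pr(max_{1 ≤ j ≤ 13} (T̄_j − μ_j) ≥ 0.043) ≤ 13·exp(−2nε²) = 13 exp(−2·3874·0.043²).
So c = 2·3874·0.043² = 14.3261.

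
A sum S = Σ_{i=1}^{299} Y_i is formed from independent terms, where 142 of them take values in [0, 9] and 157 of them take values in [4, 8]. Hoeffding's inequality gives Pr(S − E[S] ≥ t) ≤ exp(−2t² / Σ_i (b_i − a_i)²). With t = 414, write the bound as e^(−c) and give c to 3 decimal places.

24.461

Σ(b_i − a_i)² = 142·9² + 157·4² = 14014.
c = 2t² / 14014 = 2·414² / 14014 = 24.4607.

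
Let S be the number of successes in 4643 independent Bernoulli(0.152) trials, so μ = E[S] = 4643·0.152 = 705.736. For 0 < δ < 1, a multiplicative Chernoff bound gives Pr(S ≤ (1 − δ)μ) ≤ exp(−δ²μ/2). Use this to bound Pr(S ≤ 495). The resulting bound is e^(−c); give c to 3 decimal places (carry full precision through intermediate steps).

Write 495 = (1 − δ)μ, so δ = 1 − 495/705.736 = 0.2986046…
Then the exponent is δ²μ/2 = (μ − 495)²/(2μ) = 31.463367.

31.463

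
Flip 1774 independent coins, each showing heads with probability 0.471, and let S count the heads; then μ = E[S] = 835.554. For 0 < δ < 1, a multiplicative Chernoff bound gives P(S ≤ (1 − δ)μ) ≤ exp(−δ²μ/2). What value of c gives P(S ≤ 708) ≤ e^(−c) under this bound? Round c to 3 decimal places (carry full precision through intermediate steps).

Write 708 = (1 − δ)μ, so δ = 1 − 708/835.554 = 0.152658…
Then the exponent is δ²μ/2 = (μ − 708)²/(2μ) = 9.736069.

9.736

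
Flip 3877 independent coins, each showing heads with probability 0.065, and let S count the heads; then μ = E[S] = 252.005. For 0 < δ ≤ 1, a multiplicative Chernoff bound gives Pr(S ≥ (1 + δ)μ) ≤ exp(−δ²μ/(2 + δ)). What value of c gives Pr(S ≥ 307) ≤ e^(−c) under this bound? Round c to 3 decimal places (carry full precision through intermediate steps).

5.410

Write 307 = (1 + δ)μ, so δ = 307/252.005 − 1 = 0.2182298…
Then the exponent is δ²μ/(2 + δ) = (307 − μ)² / (μ·(2 + δ)) = 5.410417.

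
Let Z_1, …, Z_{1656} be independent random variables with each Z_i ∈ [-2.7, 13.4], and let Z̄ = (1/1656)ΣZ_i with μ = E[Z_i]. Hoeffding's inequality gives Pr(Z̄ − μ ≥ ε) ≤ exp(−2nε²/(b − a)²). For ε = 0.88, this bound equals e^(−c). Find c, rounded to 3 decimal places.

c = 2nε²/(b − a)² = 2·1656·0.88² / 16.1² = 9.8947.

9.895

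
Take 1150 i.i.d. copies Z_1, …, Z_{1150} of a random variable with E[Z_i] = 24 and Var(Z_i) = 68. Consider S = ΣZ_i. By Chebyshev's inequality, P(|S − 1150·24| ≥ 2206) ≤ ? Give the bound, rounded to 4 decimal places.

0.0161

Var(S) = n·Var(Z_i) = 1150·68 = 78200.
Chebyshev: P(|S − 1150·24| ≥ 2206) ≤ Var(S)/2206² = 78200/4866436 = 0.0161.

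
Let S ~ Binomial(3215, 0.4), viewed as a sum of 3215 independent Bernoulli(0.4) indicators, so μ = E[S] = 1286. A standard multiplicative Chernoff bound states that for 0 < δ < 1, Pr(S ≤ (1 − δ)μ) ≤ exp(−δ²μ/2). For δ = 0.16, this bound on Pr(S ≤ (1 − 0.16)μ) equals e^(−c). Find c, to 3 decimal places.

c = δ²μ/2 = 0.16²·1286/2 = 16.4608.

16.461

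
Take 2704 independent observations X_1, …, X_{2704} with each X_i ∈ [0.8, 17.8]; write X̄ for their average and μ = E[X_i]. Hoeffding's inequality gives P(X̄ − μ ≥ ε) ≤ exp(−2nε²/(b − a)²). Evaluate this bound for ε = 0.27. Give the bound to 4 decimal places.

Exponent: 2nε²/(b − a)² = 2·2704·0.27² / 17² = 1.36416.
Bound = exp(−1.36416) = 0.25559.

0.2556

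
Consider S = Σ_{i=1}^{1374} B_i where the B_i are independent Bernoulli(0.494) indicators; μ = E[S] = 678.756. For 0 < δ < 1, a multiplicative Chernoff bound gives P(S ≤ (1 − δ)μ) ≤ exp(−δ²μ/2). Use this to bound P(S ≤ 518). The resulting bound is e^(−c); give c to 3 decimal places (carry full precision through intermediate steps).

Write 518 = (1 − δ)μ, so δ = 1 − 518/678.756 = 0.2368392…
Then the exponent is δ²μ/2 = (μ − 518)²/(2μ) = 19.036658.

19.037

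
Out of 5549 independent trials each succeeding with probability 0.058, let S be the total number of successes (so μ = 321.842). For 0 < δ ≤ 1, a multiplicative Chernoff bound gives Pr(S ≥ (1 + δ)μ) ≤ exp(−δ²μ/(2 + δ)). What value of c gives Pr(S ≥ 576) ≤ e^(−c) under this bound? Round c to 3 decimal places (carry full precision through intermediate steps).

71.946

Write 576 = (1 + δ)μ, so δ = 576/321.842 − 1 = 0.7896981…
Then the exponent is δ²μ/(2 + δ) = (576 − μ)² / (μ·(2 + δ)) = 71.946165.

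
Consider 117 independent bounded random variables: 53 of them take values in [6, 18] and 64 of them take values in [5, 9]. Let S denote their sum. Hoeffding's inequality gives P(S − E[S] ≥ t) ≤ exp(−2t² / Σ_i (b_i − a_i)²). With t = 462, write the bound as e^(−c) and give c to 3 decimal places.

49.317

Σ(b_i − a_i)² = 53·12² + 64·4² = 8656.
c = 2t² / 8656 = 2·462² / 8656 = 49.3170.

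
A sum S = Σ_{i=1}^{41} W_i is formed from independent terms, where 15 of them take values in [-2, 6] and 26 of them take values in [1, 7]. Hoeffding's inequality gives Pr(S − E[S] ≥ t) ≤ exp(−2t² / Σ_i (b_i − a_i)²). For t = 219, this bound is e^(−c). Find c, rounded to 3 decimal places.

50.592

Σ(b_i − a_i)² = 15·8² + 26·6² = 1896.
c = 2t² / 1896 = 2·219² / 1896 = 50.5918.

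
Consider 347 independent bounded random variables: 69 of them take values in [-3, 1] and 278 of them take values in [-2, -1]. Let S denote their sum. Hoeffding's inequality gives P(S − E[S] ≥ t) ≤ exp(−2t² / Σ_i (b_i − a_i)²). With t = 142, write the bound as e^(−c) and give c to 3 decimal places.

Σ(b_i − a_i)² = 69·4² + 278·1² = 1382.
c = 2t² / 1382 = 2·142² / 1382 = 29.1809.

29.181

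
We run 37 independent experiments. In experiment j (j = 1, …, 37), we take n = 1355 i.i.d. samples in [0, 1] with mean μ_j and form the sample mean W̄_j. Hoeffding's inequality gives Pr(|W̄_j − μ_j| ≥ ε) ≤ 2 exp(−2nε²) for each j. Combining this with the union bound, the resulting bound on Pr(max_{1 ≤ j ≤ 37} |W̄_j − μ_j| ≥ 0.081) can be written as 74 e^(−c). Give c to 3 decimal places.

17.780

Union bound over the 37 events: Pr(max_{1 ≤ j ≤ 37} |W̄_j − μ_j| ≥ 0.081) ≤ 37·2·exp(−2nε²) = 74 exp(−2·1355·0.081²).
So c = 2·1355·0.081² = 17.7803.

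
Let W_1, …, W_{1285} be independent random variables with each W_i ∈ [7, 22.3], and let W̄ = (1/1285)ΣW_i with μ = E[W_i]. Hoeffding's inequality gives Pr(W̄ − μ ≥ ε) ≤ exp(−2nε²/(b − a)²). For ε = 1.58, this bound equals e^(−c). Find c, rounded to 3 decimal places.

27.407

c = 2nε²/(b − a)² = 2·1285·1.58² / 15.3² = 27.4072.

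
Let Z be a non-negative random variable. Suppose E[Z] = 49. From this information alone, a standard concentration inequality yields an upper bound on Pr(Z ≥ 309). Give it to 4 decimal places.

0.1586

Only the mean of a non-negative variable is known, so Markov's inequality is the applicable tail bound.
Markov's inequality: for a non-negative random variable, Pr(Z ≥ a) ≤ E[Z]/a.
Here E[Z] = 49 and a = 309, so the bound is 49/309 = 0.1586.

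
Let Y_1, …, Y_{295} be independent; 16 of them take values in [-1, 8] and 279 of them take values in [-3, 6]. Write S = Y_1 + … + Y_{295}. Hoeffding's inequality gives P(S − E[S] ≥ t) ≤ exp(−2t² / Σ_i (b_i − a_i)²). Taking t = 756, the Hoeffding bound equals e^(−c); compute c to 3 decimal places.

Σ(b_i − a_i)² = 16·9² + 279·9² = 23895.
c = 2t² / 23895 = 2·756² / 23895 = 47.8373.

47.837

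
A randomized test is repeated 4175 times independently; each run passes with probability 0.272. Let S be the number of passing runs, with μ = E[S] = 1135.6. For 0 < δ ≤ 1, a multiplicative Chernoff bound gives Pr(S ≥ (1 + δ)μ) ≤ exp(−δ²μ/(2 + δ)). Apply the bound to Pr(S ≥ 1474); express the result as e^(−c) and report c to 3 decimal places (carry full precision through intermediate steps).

43.882

Write 1474 = (1 + δ)μ, so δ = 1474/1135.6 − 1 = 0.2979923…
Then the exponent is δ²μ/(2 + δ) = (1474 − μ)² / (μ·(2 + δ)) = 43.882036.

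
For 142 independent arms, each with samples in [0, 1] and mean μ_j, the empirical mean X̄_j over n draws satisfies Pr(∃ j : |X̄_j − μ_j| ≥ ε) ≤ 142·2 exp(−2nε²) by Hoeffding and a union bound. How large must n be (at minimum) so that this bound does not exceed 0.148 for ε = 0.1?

Need 2·142·exp(−2nε²) ≤ 0.148, i.e. exp(−2nε²) ≤ 0.148/284.
So 2nε² ≥ ln(284/0.148) = 7.559517.
Hence n ≥ 7.559517/(2·0.1²) = 377.976.
The smallest integer n is 378.

378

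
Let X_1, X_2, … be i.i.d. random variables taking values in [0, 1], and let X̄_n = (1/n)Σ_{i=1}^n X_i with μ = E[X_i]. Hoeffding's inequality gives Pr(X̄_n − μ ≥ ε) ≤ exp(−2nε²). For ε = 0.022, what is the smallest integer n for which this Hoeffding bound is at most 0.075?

Require exp(−2nε²) ≤ 0.075, i.e. 2nε² ≥ ln(1/0.075) = 2.590267.
So n ≥ 2.590267 / (2·0.022²) = 2675.896.
The smallest integer n is 2676.

2676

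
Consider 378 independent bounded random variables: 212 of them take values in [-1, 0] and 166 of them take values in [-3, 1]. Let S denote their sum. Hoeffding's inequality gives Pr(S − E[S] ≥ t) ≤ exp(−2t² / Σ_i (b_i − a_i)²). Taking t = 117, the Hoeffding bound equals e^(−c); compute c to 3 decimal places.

Σ(b_i − a_i)² = 212·1² + 166·4² = 2868.
c = 2t² / 2868 = 2·117² / 2868 = 9.5460.

9.546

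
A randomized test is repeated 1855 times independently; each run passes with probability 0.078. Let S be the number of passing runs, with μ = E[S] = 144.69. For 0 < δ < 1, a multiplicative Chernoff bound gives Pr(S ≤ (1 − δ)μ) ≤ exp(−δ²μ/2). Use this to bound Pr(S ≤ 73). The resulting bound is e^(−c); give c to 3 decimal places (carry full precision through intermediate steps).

17.760

Write 73 = (1 − δ)μ, so δ = 1 − 73/144.69 = 0.4954731…
Then the exponent is δ²μ/2 = (μ − 73)²/(2μ) = 17.760233.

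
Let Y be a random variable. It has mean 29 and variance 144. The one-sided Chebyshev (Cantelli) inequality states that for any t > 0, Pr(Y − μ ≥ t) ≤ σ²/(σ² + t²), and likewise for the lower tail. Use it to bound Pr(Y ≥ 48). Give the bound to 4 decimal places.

0.2851

Here σ² = 144 and t = 19, so σ² + t² = 505.
Cantelli's bound: 144/505 = 0.2851.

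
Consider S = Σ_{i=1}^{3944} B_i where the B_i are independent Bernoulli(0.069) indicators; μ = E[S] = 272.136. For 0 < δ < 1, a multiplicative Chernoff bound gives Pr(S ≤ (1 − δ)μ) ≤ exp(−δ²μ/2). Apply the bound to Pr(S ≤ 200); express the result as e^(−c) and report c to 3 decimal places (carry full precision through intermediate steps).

Write 200 = (1 − δ)μ, so δ = 1 − 200/272.136 = 0.2650733…
Then the exponent is δ²μ/2 = (μ − 200)²/(2μ) = 9.560665.

9.561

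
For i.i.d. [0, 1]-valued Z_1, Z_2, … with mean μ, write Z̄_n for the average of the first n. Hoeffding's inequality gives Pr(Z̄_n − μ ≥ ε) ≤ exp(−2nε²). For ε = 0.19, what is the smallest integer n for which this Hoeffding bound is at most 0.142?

Require exp(−2nε²) ≤ 0.142, i.e. 2nε² ≥ ln(1/0.142) = 1.951928.
So n ≥ 1.951928 / (2·0.19²) = 27.035.
The smallest integer n is 28.

28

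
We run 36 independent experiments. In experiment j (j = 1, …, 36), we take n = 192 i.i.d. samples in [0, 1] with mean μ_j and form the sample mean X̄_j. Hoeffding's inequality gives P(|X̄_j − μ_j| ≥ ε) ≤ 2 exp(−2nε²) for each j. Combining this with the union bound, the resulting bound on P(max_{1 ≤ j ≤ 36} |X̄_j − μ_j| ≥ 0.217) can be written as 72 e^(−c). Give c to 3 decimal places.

Union bound over the 36 events: P(max_{1 ≤ j ≤ 36} |X̄_j − μ_j| ≥ 0.217) ≤ 36·2·exp(−2nε²) = 72 exp(−2·192·0.217²).
So c = 2·192·0.217² = 18.0822.

18.082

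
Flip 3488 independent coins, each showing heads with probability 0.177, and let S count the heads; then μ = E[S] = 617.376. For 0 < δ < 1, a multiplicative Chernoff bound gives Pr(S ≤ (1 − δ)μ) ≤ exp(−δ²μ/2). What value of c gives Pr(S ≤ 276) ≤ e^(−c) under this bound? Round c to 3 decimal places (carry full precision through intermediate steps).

Write 276 = (1 − δ)μ, so δ = 1 − 276/617.376 = 0.5529467…
Then the exponent is δ²μ/2 = (μ − 276)²/(2μ) = 94.381360.

94.381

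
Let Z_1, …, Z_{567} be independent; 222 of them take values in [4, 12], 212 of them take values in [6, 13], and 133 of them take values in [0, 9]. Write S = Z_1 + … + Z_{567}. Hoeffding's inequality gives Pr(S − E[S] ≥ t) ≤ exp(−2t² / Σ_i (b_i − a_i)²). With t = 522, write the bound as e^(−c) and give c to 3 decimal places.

15.408

Σ(b_i − a_i)² = 222·8² + 212·7² + 133·9² = 35369.
c = 2t² / 35369 = 2·522² / 35369 = 15.4081.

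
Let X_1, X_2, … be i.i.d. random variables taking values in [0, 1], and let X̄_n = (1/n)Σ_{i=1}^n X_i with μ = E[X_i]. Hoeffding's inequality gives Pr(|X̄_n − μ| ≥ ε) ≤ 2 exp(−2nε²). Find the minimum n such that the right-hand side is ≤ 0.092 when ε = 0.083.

224

Require 2·exp(−2nε²) ≤ 0.092, i.e. 2nε² ≥ ln(2/0.092) = 3.079114.
So n ≥ 3.079114 / (2·0.083²) = 223.480.
The smallest integer n is 224.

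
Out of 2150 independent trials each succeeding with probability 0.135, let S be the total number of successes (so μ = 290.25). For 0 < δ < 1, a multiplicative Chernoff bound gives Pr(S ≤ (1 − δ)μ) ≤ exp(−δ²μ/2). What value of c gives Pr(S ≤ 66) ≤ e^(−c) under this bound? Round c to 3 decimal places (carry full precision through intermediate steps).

86.629

Write 66 = (1 − δ)μ, so δ = 1 − 66/290.25 = 0.7726098…
Then the exponent is δ²μ/2 = (μ − 66)²/(2μ) = 86.628876.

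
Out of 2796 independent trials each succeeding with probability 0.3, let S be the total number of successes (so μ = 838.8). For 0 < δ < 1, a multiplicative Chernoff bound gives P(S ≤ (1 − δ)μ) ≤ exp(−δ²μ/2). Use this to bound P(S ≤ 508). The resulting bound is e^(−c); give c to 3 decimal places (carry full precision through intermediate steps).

65.229

Write 508 = (1 − δ)μ, so δ = 1 − 508/838.8 = 0.3943729…
Then the exponent is δ²μ/2 = (μ − 508)²/(2μ) = 65.229280.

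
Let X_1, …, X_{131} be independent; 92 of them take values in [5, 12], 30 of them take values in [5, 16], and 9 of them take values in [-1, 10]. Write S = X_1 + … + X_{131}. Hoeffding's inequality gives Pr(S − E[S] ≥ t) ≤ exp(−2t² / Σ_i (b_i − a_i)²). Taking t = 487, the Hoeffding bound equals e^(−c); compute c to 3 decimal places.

Σ(b_i − a_i)² = 92·7² + 30·11² + 9·11² = 9227.
c = 2t² / 9227 = 2·487² / 9227 = 51.4076.

51.408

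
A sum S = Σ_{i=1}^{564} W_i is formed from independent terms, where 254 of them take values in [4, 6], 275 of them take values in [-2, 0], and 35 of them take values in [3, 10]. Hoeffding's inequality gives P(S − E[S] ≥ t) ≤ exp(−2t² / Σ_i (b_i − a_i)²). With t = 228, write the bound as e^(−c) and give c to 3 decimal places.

27.139

Σ(b_i − a_i)² = 254·2² + 275·2² + 35·7² = 3831.
c = 2t² / 3831 = 2·228² / 3831 = 27.1386.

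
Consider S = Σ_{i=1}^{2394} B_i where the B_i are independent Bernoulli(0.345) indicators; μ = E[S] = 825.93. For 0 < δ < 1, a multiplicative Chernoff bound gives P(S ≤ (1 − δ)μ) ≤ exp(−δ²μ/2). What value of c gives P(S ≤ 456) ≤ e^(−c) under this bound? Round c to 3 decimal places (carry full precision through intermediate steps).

Write 456 = (1 − δ)μ, so δ = 1 − 456/825.93 = 0.4478951…
Then the exponent is δ²μ/2 = (μ − 456)²/(2μ) = 82.844917.

82.845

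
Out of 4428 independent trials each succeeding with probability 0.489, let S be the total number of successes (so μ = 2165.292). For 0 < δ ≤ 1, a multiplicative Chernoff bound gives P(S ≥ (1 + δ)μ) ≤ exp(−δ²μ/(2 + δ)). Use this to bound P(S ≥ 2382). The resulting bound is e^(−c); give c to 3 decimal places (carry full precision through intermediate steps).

Write 2382 = (1 + δ)μ, so δ = 2382/2165.292 − 1 = 0.1000826…
Then the exponent is δ²μ/(2 + δ) = (2382 − μ)² / (μ·(2 + δ)) = 10.327544.

10.328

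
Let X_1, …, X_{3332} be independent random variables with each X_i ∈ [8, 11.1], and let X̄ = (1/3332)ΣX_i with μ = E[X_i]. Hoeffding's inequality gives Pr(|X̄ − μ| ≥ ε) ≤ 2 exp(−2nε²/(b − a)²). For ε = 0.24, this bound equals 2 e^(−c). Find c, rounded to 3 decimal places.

39.942

c = 2nε²/(b − a)² = 2·3332·0.24² / 3.1² = 39.9424.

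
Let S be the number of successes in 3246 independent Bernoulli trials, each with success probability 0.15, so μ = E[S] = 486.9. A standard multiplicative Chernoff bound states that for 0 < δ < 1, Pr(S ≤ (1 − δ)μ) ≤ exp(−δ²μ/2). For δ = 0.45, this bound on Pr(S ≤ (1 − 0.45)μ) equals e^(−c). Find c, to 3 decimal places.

c = δ²μ/2 = 0.45²·486.9/2 = 49.2986.

49.299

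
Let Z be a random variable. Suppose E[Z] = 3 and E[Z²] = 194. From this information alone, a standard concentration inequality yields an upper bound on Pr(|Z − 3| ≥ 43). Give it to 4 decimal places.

The first two moments determine the variance, so Chebyshev's inequality is the sharpest standard bound available.
Var(Z) = E[Z²] − (E[Z])² = 194 − 9 = 185.
Chebyshev's inequality: Pr(|Z − μ| ≥ t) ≤ Var(Z)/t² = 185/1849 = 0.1001.

0.1001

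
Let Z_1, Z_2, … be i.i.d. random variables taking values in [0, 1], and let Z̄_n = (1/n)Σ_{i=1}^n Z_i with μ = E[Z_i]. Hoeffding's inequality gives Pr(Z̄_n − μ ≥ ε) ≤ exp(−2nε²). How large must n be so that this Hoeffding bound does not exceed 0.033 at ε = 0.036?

1317

Require exp(−2nε²) ≤ 0.033, i.e. 2nε² ≥ ln(1/0.033) = 3.411248.
So n ≥ 3.411248 / (2·0.036²) = 1316.068.
The smallest integer n is 1317.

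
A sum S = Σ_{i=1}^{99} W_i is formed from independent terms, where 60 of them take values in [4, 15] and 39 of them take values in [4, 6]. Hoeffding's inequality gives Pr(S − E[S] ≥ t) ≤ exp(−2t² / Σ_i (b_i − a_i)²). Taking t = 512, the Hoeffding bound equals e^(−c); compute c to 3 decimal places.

Σ(b_i − a_i)² = 60·11² + 39·2² = 7416.
c = 2t² / 7416 = 2·512² / 7416 = 70.6969.

70.697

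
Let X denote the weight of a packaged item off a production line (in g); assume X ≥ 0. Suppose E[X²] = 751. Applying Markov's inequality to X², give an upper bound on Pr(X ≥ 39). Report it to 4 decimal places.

Since X ≥ 0, the event {X ≥ 39} is the same as {X² ≥ 1521}.
Markov's inequality applied to X² gives Pr(X² ≥ 1521) ≤ E[X²]/1521 = 751/1521 = 0.4938.

0.4938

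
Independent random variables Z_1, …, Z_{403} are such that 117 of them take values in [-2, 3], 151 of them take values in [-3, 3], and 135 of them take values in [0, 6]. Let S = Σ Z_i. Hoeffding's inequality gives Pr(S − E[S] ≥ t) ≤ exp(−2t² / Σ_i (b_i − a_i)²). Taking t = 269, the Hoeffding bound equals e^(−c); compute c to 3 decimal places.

10.946

Σ(b_i − a_i)² = 117·5² + 151·6² + 135·6² = 13221.
c = 2t² / 13221 = 2·269² / 13221 = 10.9464.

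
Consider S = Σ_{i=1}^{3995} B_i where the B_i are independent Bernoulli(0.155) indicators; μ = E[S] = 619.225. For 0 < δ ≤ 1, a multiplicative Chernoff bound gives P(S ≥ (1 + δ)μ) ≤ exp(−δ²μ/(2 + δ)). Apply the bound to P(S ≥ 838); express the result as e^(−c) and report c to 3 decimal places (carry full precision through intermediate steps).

32.845

Write 838 = (1 + δ)μ, so δ = 838/619.225 − 1 = 0.3533045…
Then the exponent is δ²μ/(2 + δ) = (838 − μ)² / (μ·(2 + δ)) = 32.844963.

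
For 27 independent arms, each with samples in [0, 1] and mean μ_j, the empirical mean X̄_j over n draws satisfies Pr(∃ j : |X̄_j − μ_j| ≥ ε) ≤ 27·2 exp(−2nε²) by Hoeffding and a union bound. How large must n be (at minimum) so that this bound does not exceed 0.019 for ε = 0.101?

Need 2·27·exp(−2nε²) ≤ 0.019, i.e. exp(−2nε²) ≤ 0.019/54.
So 2nε² ≥ ln(54/0.019) = 7.952300.
Hence n ≥ 7.952300/(2·0.101²) = 389.780.
The smallest integer n is 390.

390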